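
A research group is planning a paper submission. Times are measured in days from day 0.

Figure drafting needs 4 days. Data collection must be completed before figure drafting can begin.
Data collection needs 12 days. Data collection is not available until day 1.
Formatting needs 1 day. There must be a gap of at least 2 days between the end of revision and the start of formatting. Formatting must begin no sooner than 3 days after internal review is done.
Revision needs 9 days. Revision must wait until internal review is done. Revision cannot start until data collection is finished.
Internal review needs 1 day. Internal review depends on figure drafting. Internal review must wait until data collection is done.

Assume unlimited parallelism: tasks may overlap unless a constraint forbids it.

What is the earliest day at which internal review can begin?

17

Data collection waits on its own release at day 1, so it starts at day 1 and finishes at 1 + 12 = day 13.
After data collection (finishes day 13), figure drafting can start at day 13 and finishes at day 17.
Internal review waits on figure drafting (finishes day 17); data collection (finishes day 13). The latest of these is day 17, which is the earliest internal review can start.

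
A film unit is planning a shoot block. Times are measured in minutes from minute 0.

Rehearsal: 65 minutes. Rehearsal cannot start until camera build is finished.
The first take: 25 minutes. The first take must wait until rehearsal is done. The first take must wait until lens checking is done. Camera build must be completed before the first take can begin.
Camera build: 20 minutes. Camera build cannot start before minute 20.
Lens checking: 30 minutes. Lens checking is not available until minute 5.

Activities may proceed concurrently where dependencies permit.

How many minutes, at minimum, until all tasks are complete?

After its own release at minute 5, lens checking can start at minute 5 and finishes at minute 35.
Camera build cannot begin until its own release at minute 20. It runs from minute 20 to 20 + 20 = minute 40.
Rehearsal waits on camera build (finishes minute 40), so it starts at minute 40 and finishes at 40 + 65 = minute 105.
For the first take: rehearsal (finishes minute 105); lens checking (finishes minute 35); camera build (finishes minute 40). Taking the maximum gives a start of minute 105, and it finishes at 105 + 25 = minute 130.
All tasks are finished once the last one completes. Finish times: Camera build at 40, Lens checking at 35, Rehearsal at 105, The first take at 130. The latest is minute 130.

130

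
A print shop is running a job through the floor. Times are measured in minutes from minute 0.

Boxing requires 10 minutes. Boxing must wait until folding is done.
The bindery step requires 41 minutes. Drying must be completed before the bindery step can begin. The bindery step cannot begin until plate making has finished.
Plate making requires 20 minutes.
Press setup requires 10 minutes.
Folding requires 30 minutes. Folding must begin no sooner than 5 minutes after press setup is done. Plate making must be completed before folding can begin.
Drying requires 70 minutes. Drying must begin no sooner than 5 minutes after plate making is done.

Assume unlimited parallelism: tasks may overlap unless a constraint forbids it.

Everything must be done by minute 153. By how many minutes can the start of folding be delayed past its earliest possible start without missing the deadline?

Press setup has no prerequisites, so it starts at minute 0 and finishes at minute 10.
Plate making has no prerequisites, so it starts at minute 0 and finishes at minute 20.
Folding has to wait for press setup (finishes minute 10, plus 5-minute gap → minute 15); plate making (finishes minute 20). The latest of these is minute 20, so folding runs minute 20 to 20 + 30 = minute 50.

Working backward from the deadline:
Boxing must finish by minute 153; it takes 10 minutes, so it must start by 153 − 10 = minute 143.
Folding feeds into boxing (must start by minute 143); so folding must finish by minute 143 and therefore start by minute 113.
So folding can start as early as minute 20 and as late as minute 113, giving 113 − 20 = 93 minutes of slack.

93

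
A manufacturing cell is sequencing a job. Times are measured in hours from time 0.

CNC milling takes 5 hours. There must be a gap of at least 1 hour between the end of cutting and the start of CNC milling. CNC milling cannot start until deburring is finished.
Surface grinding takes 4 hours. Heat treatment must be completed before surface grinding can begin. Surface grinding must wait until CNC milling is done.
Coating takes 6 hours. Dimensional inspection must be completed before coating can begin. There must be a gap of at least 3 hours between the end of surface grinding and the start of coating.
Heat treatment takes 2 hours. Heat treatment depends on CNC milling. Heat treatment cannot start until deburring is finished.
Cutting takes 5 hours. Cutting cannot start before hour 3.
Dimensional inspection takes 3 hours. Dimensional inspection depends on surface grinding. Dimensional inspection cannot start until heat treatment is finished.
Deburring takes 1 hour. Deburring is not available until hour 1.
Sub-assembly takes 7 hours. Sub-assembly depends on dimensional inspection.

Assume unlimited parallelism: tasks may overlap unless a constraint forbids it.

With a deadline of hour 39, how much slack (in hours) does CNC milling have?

Deburring waits on its own release at hour 1, so it starts at hour 1 and finishes at 1 + 1 = hour 2.
Cutting waits on its own release at hour 3, so it starts at hour 3 and finishes at 3 + 5 = hour 8.
CNC milling cannot start until cutting (finishes hour 8, plus 1-hour gap → hour 9); deburring (finishes hour 2). The controlling bound is hour 9, so CNC milling finishes at 9 + 5 = hour 14.

Working backward from the deadline:
Coating must finish by hour 39; it takes 6 hours, so it must start by 39 − 6 = hour 33.
Sub-assembly has no dependents, so it just needs to finish by hour 39. Starting by 39 − 7 = hour 32 achieves that.
For dimensional inspection: coating (must start by hour 33); sub-assembly (must start by hour 32). The most restrictive is hour 32; with a 3-hour duration, dimensional inspection must start by hour 29.
Surface grinding has several dependents: dimensional inspection (must start by hour 29); coating (must start by hour 33, minus 3-hour gap → hour 30). The earliest of those limits is hour 29, so surface grinding must start by 29 − 4 = hour 25.
Heat treatment must finish in time for surface grinding (must start by hour 25); dimensional inspection (must start by hour 29). The tightest is hour 25, so heat treatment must start by 25 − 2 = hour 23.
CNC milling must finish in time for heat treatment (must start by hour 23); surface grinding (must start by hour 25). The tightest is hour 23, so CNC milling must start by 23 − 5 = hour 18.
So CNC milling can start as early as hour 9 and as late as hour 18, giving 18 − 9 = 9 hours of slack.

9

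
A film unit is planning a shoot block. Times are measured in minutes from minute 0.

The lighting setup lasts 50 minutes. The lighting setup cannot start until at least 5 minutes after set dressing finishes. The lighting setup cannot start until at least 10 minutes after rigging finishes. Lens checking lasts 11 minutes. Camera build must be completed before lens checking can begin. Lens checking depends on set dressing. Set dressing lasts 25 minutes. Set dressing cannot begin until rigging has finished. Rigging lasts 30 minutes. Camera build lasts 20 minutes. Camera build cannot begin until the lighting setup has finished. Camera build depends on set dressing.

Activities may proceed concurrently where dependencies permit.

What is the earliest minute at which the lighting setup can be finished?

110

Rigging has no prerequisites, so it starts at minute 0 and finishes at minute 30.
Set dressing cannot begin until rigging (finishes minute 30). It runs from minute 30 to 30 + 25 = minute 55.
The lighting setup has to wait for set dressing (finishes minute 55, plus 5-minute gap → minute 60); rigging (finishes minute 30, plus 10-minute gap → minute 40). The latest of these is minute 60, so the lighting setup runs minute 60 to 60 + 50 = minute 110.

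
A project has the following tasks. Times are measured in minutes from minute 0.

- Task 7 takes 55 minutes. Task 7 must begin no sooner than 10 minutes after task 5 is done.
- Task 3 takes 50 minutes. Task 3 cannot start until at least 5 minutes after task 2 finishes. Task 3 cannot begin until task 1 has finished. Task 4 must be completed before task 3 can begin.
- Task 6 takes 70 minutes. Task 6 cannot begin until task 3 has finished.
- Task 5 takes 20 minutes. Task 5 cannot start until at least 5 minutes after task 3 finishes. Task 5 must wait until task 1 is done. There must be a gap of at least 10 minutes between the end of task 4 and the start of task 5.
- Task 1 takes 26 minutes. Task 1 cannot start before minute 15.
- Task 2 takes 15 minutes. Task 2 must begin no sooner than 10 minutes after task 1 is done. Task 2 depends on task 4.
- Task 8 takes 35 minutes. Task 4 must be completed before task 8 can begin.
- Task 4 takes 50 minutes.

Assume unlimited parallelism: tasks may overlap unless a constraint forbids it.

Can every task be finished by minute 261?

Yes

Task 4 can start immediately at minute 0; it finishes at minute 50.
After task 4 (finishes minute 50), task 8 can start at minute 50 and finishes at minute 85.
After its own release at minute 15, task 1 can start at minute 15 and finishes at minute 41.
For task 2: task 1 (finishes minute 41, plus 10-minute gap → minute 51); task 4 (finishes minute 50). Taking the maximum gives a start of minute 51, and it finishes at 51 + 15 = minute 66.
For task 3: task 2 (finishes minute 66, plus 5-minute gap → minute 71); task 1 (finishes minute 41); task 4 (finishes minute 50). Taking the maximum gives a start of minute 71, and it finishes at 71 + 50 = minute 121.
Task 6 cannot begin until task 3 (finishes minute 121). It runs from minute 121 to 121 + 70 = minute 191.
For task 5: task 3 (finishes minute 121, plus 5-minute gap → minute 126); task 1 (finishes minute 41); task 4 (finishes minute 50, plus 10-minute gap → minute 60). Taking the maximum gives a start of minute 126, and it finishes at 126 + 20 = minute 146.
Task 7 cannot begin until task 5 (finishes minute 146, plus 10-minute gap → minute 156). It runs from minute 156 to 156 + 55 = minute 211.
Every task is finished by minute 211, which is no later than the deadline of 261, so the schedule is feasible.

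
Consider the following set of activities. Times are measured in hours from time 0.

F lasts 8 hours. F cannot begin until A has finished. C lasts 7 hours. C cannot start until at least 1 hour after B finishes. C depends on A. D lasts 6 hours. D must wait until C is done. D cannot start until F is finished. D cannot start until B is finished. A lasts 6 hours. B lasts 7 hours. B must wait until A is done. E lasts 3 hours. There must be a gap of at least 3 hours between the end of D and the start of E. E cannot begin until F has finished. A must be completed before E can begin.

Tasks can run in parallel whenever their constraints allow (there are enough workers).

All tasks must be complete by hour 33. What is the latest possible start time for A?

0

E has no dependents, so it just needs to finish by hour 33. Starting by 33 − 3 = hour 30 achieves that.
D feeds into E (must start by hour 30, minus 3-hour gap → hour 27); so D must finish by hour 27 and therefore start by hour 21.
C must finish before D (must start by hour 21). With a 7-hour duration, C must start by 21 − 7 = hour 14.
B must finish in time for C (must start by hour 14, minus 1-hour gap → hour 13); D (must start by hour 21). The tightest is hour 13, so B must start by 13 − 7 = hour 6.
For F: D (must start by hour 21); E (must start by hour 30). The most restrictive is hour 21; with an 8-hour duration, F must start by hour 13.
A has several dependents: B (must start by hour 6); C (must start by hour 14); E (must start by hour 30); F (must start by hour 13). The earliest of those limits is hour 6, so A must start by 6 − 6 = hour 0.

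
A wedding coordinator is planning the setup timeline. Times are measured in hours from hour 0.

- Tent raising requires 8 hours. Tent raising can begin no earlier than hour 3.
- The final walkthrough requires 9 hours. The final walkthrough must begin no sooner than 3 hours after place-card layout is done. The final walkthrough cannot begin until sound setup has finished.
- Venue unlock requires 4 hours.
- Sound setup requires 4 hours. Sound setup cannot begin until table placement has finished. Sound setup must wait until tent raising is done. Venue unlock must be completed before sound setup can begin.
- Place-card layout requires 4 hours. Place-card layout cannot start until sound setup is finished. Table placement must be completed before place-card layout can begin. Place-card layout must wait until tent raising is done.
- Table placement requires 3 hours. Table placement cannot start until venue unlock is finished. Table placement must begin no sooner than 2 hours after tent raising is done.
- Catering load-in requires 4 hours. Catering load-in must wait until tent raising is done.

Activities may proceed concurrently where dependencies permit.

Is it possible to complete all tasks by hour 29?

No

Tent raising cannot begin until its own release at hour 3. It runs from hour 3 to 3 + 8 = hour 11.
Catering load-in cannot begin until tent raising (finishes hour 11). It runs from hour 11 to 11 + 4 = hour 15.
Venue unlock has no prerequisites, so it starts at hour 0 and finishes at hour 4.
Table placement cannot start until venue unlock (finishes hour 4); tent raising (finishes hour 11, plus 2-hour gap → hour 13). The controlling bound is hour 13, so table placement finishes at 13 + 3 = hour 16.
Sound setup needs all of table placement (finishes hour 16); tent raising (finishes hour 11); venue unlock (finishes hour 4). That puts its earliest start at hour 16; it finishes at 16 + 4 = hour 20.
Place-card layout cannot start until sound setup (finishes hour 20); table placement (finishes hour 16); tent raising (finishes hour 11). The controlling bound is hour 20, so place-card layout finishes at 20 + 4 = hour 24.
The final walkthrough has to wait for place-card layout (finishes hour 24, plus 3-hour gap → hour 27); sound setup (finishes hour 20). The latest of these is hour 27, so the final walkthrough runs hour 27 to 27 + 9 = hour 36.
The earliest everything can be done is hour 36, which is after the deadline of 29, so it is not possible.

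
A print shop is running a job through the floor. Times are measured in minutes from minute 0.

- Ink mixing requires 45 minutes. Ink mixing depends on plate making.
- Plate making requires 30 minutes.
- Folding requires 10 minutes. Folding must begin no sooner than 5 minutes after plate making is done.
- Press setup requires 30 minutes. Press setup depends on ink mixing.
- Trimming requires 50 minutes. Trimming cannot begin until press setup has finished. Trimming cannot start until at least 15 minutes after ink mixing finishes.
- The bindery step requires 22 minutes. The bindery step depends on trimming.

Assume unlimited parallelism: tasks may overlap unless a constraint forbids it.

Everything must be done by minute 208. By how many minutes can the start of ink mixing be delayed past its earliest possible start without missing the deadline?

Plate making has no prerequisites, so it starts at minute 0 and finishes at minute 30.
Ink mixing cannot begin until plate making (finishes minute 30). It runs from minute 30 to 30 + 45 = minute 75.

Working backward from the deadline:
The bindery step has no dependents, so it just needs to finish by minute 208. Starting by 208 − 22 = minute 186 achieves that.
Trimming has to be done before the bindery step (must start by minute 186). That means finishing by minute 186, i.e. starting by 186 − 50 = minute 136.
Since trimming (must start by minute 136) depends on it, press setup must finish by minute 136. Backing off its 30-minute duration gives a latest start of minute 106.
Ink mixing has several dependents: press setup (must start by minute 106); trimming (must start by minute 136, minus 15-minute gap → minute 121). The earliest of those limits is minute 106, so ink mixing must start by 106 − 45 = minute 61.
So ink mixing can start as early as minute 30 and as late as minute 61, giving 61 − 30 = 31 minutes of slack.

31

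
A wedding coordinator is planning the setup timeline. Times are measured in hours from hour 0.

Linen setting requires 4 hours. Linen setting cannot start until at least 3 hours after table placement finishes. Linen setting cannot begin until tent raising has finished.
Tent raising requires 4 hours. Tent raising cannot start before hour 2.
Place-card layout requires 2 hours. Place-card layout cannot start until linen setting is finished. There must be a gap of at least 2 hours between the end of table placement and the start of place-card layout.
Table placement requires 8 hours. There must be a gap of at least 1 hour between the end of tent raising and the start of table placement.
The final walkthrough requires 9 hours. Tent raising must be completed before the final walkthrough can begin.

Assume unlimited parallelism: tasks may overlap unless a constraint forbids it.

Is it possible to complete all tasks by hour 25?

Tent raising waits on its own release at hour 2, so it starts at hour 2 and finishes at 2 + 4 = hour 6.
The final walkthrough waits on tent raising (finishes hour 6), so it starts at hour 6 and finishes at 6 + 9 = hour 15.
Table placement cannot begin until tent raising (finishes hour 6, plus 1-hour gap → hour 7). It runs from hour 7 to 7 + 8 = hour 15.
For linen setting: table placement (finishes hour 15, plus 3-hour gap → hour 18); tent raising (finishes hour 6). Taking the maximum gives a start of hour 18, and it finishes at 18 + 4 = hour 22.
Place-card layout needs all of linen setting (finishes hour 22); table placement (finishes hour 15, plus 2-hour gap → hour 17). That puts its earliest start at hour 22; it finishes at 22 + 2 = hour 24.
Every task is finished by hour 24, which is no later than the deadline of 25, so the schedule is feasible.

Yes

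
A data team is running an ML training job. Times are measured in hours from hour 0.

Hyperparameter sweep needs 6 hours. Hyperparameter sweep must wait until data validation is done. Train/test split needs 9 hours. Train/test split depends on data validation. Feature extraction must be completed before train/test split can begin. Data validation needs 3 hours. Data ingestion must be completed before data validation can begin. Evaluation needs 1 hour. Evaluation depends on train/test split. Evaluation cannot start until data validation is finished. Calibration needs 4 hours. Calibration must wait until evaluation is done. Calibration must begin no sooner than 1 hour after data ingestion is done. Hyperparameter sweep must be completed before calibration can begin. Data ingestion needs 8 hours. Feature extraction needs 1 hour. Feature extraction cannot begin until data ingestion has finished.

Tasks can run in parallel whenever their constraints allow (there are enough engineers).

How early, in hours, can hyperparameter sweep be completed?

17

Data ingestion has no prerequisites, so it starts at hour 0 and finishes at hour 8.
Data validation cannot begin until data ingestion (finishes hour 8). It runs from hour 8 to 8 + 3 = hour 11.
After data validation (finishes hour 11), hyperparameter sweep can start at hour 11 and finishes at hour 17.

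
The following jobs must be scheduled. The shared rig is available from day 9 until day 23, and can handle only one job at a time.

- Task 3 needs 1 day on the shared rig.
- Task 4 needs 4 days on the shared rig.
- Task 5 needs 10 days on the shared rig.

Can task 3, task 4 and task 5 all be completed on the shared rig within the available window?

No

The shared rig window is 23 − 9 = 14 days.
Running back to back, the jobs need 1 + 4 + 10 = 15 days on the shared rig.
Since 15 > 14, they cannot all fit.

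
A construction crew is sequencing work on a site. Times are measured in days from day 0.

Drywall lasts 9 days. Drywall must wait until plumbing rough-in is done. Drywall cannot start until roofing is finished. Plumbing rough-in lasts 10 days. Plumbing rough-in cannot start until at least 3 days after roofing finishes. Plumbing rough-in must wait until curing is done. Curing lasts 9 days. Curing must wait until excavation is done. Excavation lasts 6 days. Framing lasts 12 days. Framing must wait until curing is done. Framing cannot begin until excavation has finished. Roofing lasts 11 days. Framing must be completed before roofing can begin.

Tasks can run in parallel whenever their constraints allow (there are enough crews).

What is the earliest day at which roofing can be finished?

Nothing blocks excavation, so it runs from day 0 to day 6.
Curing cannot begin until excavation (finishes day 6). It runs from day 6 to 6 + 9 = day 15.
Framing has to wait for curing (finishes day 15); excavation (finishes day 6). The latest of these is day 15, so framing runs day 15 to 15 + 12 = day 27.
Roofing waits on framing (finishes day 27), so it starts at day 27 and finishes at 27 + 11 = day 38.

38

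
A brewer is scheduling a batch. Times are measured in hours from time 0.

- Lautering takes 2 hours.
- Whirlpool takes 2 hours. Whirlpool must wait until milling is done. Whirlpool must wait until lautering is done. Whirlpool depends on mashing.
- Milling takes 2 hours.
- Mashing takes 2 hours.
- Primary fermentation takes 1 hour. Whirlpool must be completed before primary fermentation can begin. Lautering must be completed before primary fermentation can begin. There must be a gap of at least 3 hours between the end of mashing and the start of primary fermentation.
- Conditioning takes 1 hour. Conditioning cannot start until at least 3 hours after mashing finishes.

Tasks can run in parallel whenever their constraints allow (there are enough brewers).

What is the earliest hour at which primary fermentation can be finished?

Nothing blocks lautering, so it runs from hour 0 to hour 2.
Nothing blocks mashing, so it runs from hour 0 to hour 2.
Milling has no prerequisites, so it starts at hour 0 and finishes at hour 2.
Whirlpool cannot start until milling (finishes hour 2); lautering (finishes hour 2); mashing (finishes hour 2). The controlling bound is hour 2, so whirlpool finishes at 2 + 2 = hour 4.
Primary fermentation has to wait for whirlpool (finishes hour 4); lautering (finishes hour 2); mashing (finishes hour 2, plus 3-hour gap → hour 5). The latest of these is hour 5, so primary fermentation runs hour 5 to 5 + 1 = hour 6.

6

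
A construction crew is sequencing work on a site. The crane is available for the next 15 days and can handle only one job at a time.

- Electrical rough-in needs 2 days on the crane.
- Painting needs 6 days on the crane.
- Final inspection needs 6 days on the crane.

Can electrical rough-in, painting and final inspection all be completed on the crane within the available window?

Running back to back, the jobs need 2 + 6 + 6 = 14 days on the crane.
Since 14 ≤ 15, they fit within the window.

Yes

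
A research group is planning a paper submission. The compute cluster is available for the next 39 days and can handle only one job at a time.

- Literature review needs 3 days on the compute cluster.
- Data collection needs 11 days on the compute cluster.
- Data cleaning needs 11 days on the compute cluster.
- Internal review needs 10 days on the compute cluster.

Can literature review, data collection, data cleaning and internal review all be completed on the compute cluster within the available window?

Running back to back, the jobs need 3 + 11 + 11 + 10 = 35 days on the compute cluster.
Since 35 ≤ 39, they fit within the window.

Yes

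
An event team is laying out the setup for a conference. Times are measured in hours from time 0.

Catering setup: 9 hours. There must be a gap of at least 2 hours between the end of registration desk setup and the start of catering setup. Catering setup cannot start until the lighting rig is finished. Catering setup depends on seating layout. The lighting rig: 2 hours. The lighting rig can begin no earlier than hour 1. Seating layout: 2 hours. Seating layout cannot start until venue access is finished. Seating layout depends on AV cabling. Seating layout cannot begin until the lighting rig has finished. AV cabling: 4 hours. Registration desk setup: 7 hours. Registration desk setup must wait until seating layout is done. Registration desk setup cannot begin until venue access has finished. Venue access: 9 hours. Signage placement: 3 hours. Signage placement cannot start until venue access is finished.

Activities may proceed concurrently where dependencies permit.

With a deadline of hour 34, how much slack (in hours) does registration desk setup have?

AV cabling has no prerequisites, so it starts at hour 0 and finishes at hour 4.
The lighting rig waits on its own release at hour 1, so it starts at hour 1 and finishes at 1 + 2 = hour 3.
Venue access can start immediately at hour 0; it finishes at hour 9.
Seating layout needs all of venue access (finishes hour 9); AV cabling (finishes hour 4); the lighting rig (finishes hour 3). That puts its earliest start at hour 9; it finishes at 9 + 2 = hour 11.
Registration desk setup needs all of seating layout (finishes hour 11); venue access (finishes hour 9). That puts its earliest start at hour 11; it finishes at 11 + 7 = hour 18.

Working backward from the deadline:
Catering setup has no dependents, so it just needs to finish by hour 34. Starting by 34 − 9 = hour 25 achieves that.
Registration desk setup feeds into catering setup (must start by hour 25, minus 2-hour gap → hour 23); so registration desk setup must finish by hour 23 and therefore start by hour 16.
So registration desk setup can start as early as hour 11 and as late as hour 16, giving 16 − 11 = 5 hours of slack.

5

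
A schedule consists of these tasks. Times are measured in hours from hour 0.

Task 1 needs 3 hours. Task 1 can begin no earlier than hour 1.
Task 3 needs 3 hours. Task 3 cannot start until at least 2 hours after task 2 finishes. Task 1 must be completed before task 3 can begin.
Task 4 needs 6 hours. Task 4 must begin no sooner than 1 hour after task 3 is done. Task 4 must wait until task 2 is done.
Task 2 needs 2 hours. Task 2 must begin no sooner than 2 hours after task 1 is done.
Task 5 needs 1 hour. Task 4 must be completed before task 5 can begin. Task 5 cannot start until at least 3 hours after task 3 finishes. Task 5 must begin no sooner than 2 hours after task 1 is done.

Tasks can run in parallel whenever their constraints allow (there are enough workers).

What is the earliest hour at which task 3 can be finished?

Task 1 cannot begin until its own release at hour 1. It runs from hour 1 to 1 + 3 = hour 4.
Task 2 cannot begin until task 1 (finishes hour 4, plus 2-hour gap → hour 6). It runs from hour 6 to 6 + 2 = hour 8.
For task 3: task 2 (finishes hour 8, plus 2-hour gap → hour 10); task 1 (finishes hour 4). Taking the maximum gives a start of hour 10, and it finishes at 10 + 3 = hour 13.

13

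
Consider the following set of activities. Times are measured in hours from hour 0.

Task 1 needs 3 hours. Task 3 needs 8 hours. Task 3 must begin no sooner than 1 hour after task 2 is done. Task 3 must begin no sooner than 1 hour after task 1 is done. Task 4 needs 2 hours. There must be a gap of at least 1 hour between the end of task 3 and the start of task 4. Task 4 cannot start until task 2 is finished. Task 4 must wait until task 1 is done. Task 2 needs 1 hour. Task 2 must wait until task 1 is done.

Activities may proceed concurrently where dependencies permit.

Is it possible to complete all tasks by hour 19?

Yes

Nothing blocks task 1, so it runs from hour 0 to hour 3.
Task 2 waits on task 1 (finishes hour 3), so it starts at hour 3 and finishes at 3 + 1 = hour 4.
For task 3: task 2 (finishes hour 4, plus 1-hour gap → hour 5); task 1 (finishes hour 3, plus 1-hour gap → hour 4). Taking the maximum gives a start of hour 5, and it finishes at 5 + 8 = hour 13.
Task 4 needs all of task 3 (finishes hour 13, plus 1-hour gap → hour 14); task 2 (finishes hour 4); task 1 (finishes hour 3). That puts its earliest start at hour 14; it finishes at 14 + 2 = hour 16.
Every task is finished by hour 16, which is no later than the deadline of 19, so the schedule is feasible.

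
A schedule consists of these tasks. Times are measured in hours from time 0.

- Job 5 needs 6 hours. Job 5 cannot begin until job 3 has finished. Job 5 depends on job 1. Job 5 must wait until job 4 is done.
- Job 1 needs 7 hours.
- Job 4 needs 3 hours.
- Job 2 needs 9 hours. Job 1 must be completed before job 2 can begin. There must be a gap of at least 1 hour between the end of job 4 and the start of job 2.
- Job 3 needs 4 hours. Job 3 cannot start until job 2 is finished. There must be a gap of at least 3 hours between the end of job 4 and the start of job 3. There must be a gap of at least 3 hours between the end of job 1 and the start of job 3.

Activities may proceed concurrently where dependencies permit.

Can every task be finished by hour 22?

No

Job 4 can start immediately at hour 0; it finishes at hour 3.
Nothing blocks job 1, so it runs from hour 0 to hour 7.
For job 2: job 1 (finishes hour 7); job 4 (finishes hour 3, plus 1-hour gap → hour 4). Taking the maximum gives a start of hour 7, and it finishes at 7 + 9 = hour 16.
Job 3 needs all of job 2 (finishes hour 16); job 4 (finishes hour 3, plus 3-hour gap → hour 6); job 1 (finishes hour 7, plus 3-hour gap → hour 10). That puts its earliest start at hour 16; it finishes at 16 + 4 = hour 20.
Job 5 cannot start until job 3 (finishes hour 20); job 1 (finishes hour 7); job 4 (finishes hour 3). The controlling bound is hour 20, so job 5 finishes at 20 + 6 = hour 26.
The earliest everything can be done is hour 26, which is after the deadline of 22, so it is not possible.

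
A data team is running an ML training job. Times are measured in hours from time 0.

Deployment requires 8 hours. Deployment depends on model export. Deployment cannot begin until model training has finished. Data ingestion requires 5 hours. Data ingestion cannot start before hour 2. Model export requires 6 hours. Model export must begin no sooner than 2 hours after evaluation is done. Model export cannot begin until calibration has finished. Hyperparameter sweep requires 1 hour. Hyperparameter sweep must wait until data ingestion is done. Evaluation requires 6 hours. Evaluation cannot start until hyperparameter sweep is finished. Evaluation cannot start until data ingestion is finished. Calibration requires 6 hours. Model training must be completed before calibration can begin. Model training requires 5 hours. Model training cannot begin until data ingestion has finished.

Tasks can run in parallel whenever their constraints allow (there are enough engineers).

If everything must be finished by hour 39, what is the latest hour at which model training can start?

Nothing follows deployment; the deadline of hour 39 is its only limit. It must start by 39 − 8 = hour 31.
Model export feeds into deployment (must start by hour 31); so model export must finish by hour 31 and therefore start by hour 25.
Calibration feeds into model export (must start by hour 25); so calibration must finish by hour 25 and therefore start by hour 19.
Model training feeds calibration (must start by hour 19); deployment (must start by hour 31). Taking the minimum, model training must finish by hour 19 and start by 19 − 5 = hour 14.

14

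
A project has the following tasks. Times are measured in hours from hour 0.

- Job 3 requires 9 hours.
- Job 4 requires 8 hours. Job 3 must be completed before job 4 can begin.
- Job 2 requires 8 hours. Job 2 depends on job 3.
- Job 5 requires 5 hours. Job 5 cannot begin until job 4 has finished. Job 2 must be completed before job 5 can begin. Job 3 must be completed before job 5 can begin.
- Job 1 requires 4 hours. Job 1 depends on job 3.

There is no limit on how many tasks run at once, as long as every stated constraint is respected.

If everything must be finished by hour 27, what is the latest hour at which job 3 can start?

Nothing follows job 1; the deadline of hour 27 is its only limit. It must start by 27 − 4 = hour 23.
To finish by hour 27, job 5 (duration 5) must start no later than hour 22.
Job 2 must finish before job 5 (must start by hour 22). With an 8-hour duration, job 2 must start by 22 − 8 = hour 14.
Job 4 must finish before job 5 (must start by hour 22). With an 8-hour duration, job 4 must start by 22 − 8 = hour 14.
Job 3 feeds job 1 (must start by hour 23); job 2 (must start by hour 14); job 4 (must start by hour 14); job 5 (must start by hour 22). Taking the minimum, job 3 must finish by hour 14 and start by 14 − 9 = hour 5.

5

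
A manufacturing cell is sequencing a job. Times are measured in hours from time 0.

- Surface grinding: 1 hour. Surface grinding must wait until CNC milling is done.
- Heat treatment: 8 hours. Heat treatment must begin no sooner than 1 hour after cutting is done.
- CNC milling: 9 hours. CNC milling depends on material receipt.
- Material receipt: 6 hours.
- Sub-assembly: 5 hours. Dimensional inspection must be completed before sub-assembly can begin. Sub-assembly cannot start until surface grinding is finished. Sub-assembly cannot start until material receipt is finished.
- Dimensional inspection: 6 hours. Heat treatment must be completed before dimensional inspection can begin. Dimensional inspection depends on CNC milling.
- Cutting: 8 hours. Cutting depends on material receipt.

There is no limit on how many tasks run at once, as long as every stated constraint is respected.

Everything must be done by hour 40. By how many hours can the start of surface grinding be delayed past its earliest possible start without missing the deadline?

Material receipt has no prerequisites, so it starts at hour 0 and finishes at hour 6.
CNC milling waits on material receipt (finishes hour 6), so it starts at hour 6 and finishes at 6 + 9 = hour 15.
Surface grinding cannot begin until CNC milling (finishes hour 15). It runs from hour 15 to 15 + 1 = hour 16.

Working backward from the deadline:
Nothing follows sub-assembly; the deadline of hour 40 is its only limit. It must start by 40 − 5 = hour 35.
Since sub-assembly (must start by hour 35) depends on it, surface grinding must finish by hour 35. Backing off its 1-hour duration gives a latest start of hour 34.
So surface grinding can start as early as hour 15 and as late as hour 34, giving 34 − 15 = 19 hours of slack.

19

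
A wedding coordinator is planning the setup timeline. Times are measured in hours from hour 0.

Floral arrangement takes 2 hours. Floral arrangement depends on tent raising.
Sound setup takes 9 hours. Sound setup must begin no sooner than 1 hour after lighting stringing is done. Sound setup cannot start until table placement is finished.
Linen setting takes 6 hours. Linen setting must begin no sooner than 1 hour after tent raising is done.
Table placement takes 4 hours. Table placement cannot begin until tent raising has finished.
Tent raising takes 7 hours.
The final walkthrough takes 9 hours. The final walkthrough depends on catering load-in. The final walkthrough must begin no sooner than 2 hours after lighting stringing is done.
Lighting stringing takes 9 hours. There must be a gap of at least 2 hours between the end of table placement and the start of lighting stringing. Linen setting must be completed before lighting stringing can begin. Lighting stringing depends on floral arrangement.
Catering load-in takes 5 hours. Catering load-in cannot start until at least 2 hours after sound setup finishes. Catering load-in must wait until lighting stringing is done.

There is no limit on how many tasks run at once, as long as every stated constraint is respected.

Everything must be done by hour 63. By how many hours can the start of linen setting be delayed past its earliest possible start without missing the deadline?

14

Nothing blocks tent raising, so it runs from hour 0 to hour 7.
After tent raising (finishes hour 7, plus 1-hour gap → hour 8), linen setting can start at hour 8 and finishes at hour 14.

Working backward from the deadline:
To finish by hour 63, the final walkthrough (duration 9) must start no later than hour 54.
Catering load-in feeds into the final walkthrough (must start by hour 54); so catering load-in must finish by hour 54 and therefore start by hour 49.
Since catering load-in (must start by hour 49, minus 2-hour gap → hour 47) depends on it, sound setup must finish by hour 47. Backing off its 9-hour duration gives a latest start of hour 38.
Lighting stringing must finish in time for sound setup (must start by hour 38, minus 1-hour gap → hour 37); catering load-in (must start by hour 49); the final walkthrough (must start by hour 54, minus 2-hour gap → hour 52). The tightest is hour 37, so lighting stringing must start by 37 − 9 = hour 28.
Linen setting must finish before lighting stringing (must start by hour 28). With a 6-hour duration, linen setting must start by 28 − 6 = hour 22.
So linen setting can start as early as hour 8 and as late as hour 22, giving 22 − 8 = 14 hours of slack.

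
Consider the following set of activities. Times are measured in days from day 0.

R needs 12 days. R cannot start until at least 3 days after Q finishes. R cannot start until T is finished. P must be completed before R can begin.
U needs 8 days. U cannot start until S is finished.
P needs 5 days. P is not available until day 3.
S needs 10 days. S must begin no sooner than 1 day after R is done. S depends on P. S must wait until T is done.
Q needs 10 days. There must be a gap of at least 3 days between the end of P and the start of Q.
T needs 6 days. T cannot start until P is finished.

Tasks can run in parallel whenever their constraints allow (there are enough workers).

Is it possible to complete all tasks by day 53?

P waits on its own release at day 3, so it starts at day 3 and finishes at 3 + 5 = day 8.
T cannot begin until P (finishes day 8). It runs from day 8 to 8 + 6 = day 14.
Q cannot begin until P (finishes day 8, plus 3-day gap → day 11). It runs from day 11 to 11 + 10 = day 21.
For R: Q (finishes day 21, plus 3-day gap → day 24); T (finishes day 14); P (finishes day 8). Taking the maximum gives a start of day 24, and it finishes at 24 + 12 = day 36.
For S: R (finishes day 36, plus 1-day gap → day 37); P (finishes day 8); T (finishes day 14). Taking the maximum gives a start of day 37, and it finishes at 37 + 10 = day 47.
U waits on S (finishes day 47), so it starts at day 47 and finishes at 47 + 8 = day 55.
The earliest everything can be done is day 55, which is after the deadline of 53, so it is not possible.

No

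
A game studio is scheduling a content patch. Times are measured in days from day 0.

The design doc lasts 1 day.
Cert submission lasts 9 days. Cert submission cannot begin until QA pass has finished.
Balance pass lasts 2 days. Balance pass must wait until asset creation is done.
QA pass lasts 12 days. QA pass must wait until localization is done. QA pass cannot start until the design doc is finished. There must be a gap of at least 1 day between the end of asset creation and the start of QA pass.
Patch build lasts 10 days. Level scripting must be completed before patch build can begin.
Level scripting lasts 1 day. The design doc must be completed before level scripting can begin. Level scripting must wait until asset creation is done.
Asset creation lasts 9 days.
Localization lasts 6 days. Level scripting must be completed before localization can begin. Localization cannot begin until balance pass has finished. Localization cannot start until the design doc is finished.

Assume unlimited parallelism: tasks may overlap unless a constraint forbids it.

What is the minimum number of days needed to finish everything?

Nothing blocks asset creation, so it runs from day 0 to day 9.
Balance pass cannot begin until asset creation (finishes day 9). It runs from day 9 to 9 + 2 = day 11.
Nothing blocks the design doc, so it runs from day 0 to day 1.
Level scripting cannot start until the design doc (finishes day 1); asset creation (finishes day 9). The controlling bound is day 9, so level scripting finishes at 9 + 1 = day 10.
Patch build waits on level scripting (finishes day 10), so it starts at day 10 and finishes at 10 + 10 = day 20.
Localization has to wait for level scripting (finishes day 10); balance pass (finishes day 11); the design doc (finishes day 1). The latest of these is day 11, so localization runs day 11 to 11 + 6 = day 17.
For QA pass: localization (finishes day 17); the design doc (finishes day 1); asset creation (finishes day 9, plus 1-day gap → day 10). Taking the maximum gives a start of day 17, and it finishes at 17 + 12 = day 29.
Cert submission cannot begin until QA pass (finishes day 29). It runs from day 29 to 29 + 9 = day 38.
All tasks are finished once the last one completes. Finish times: The design doc at 1, Asset creation at 9, Level scripting at 10, Balance pass at 11, Localization at 17, QA pass at 29, Cert submission at 38, Patch build at 20. The latest is day 38.

38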